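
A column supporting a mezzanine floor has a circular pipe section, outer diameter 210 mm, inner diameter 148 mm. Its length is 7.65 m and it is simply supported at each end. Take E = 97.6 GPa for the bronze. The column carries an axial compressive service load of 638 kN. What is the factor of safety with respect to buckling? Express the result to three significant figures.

d_o = 210 mm, d_i = 148 mm
I = π(d_o⁴ − d_i⁴)/64 = π(210⁴ − 148.0⁴)/64 = 7.191×10^7 mm⁴
I = 7.191×10^7 mm⁴ = 7.191×10^-5 m⁴
Effective length L_e = K·L = 1 × 7.65 = 7.650 m
P_cr = π²EI / L_e² = π² × 97.6×10⁹ × 7.191×10^-5 / 7.650² = 1.184×10^6 N
Factor of safety n = P_cr / P = 1183.7 / 638 = 1.86

n ≈ 1.86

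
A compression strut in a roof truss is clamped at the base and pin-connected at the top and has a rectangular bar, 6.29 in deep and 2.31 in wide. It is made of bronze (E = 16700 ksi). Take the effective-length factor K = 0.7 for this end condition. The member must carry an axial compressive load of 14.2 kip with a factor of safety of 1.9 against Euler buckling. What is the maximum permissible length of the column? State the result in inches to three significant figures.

Buckling occurs about the weak axis: I_min = h·b³/12 with b = 2.31 in (the shorter side).
I_min = 6.29×2.31³/12 = 6.461 in⁴
Required critical load P_cr = n·P = 1.9 × 14.2 = 26.98 kip = 2.698×10^4 lb
From P_cr = π²EI/(K·L)²:  L = (1/K)·√(π²EI/P_cr) = (1/0.7)·√(π²×1.67×10^7×6.461/2.698×10^4)
L = 284 in

L_max ≈ 284 in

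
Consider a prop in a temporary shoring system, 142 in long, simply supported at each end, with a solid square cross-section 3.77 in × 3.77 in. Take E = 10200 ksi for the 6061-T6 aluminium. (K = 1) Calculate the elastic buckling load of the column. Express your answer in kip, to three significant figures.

I = a⁴/12 = 3.77⁴/12 = 16.83 in⁴
Effective length L_e = K·L = 1 × 142 = 142.0 in
P_cr = π²EI / L_e² = π² × 10200×10³ × 16.83 / 142.0² = 8.404×10^4 lb

P_cr ≈ 84.0 kip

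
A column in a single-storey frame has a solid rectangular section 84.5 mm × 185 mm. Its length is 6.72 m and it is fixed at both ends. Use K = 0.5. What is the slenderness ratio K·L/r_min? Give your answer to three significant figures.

λ ≈ 138

For a rectangle r_min = b/√12 = 84.5/√12 = 24.39 mm
L_e = K·L = 0.5 × 6.72 m = 3.360 m = 3360.0 mm
λ = L_e / r_min = 3360.0 / 24.39 = 138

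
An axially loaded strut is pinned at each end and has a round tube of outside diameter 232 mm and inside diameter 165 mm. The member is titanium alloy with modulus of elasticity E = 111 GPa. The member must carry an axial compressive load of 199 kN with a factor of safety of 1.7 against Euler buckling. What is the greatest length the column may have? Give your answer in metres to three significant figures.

d_o = 232 mm, d_i = 165 mm
I = π(d_o⁴ − d_i⁴)/64 = π(232⁴ − 165.0⁴)/64 = 1.058×10^8 mm⁴
I = 1.058×10^-4 m⁴
Required critical load P_cr = n·P = 1.7 × 199 = 338.3 kN = 3.383×10^5 N
From P_cr = π²EI/(K·L)²:  L = (1/K)·√(π²EI/P_cr) = (1/1)·√(π²×1.11×10^11×1.058×10^-4/3.383×10^5)
L = 18.5 m

L_max ≈ 18.5 m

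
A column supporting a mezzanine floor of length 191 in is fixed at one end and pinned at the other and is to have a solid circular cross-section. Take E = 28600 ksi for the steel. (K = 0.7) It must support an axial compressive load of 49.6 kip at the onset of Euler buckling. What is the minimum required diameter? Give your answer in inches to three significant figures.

d ≈ 2.83 in

L_e = K·L = 0.7 × 191 = 133.7 in
Required I = P_cr·L_e²/(π²E) = 4.960×10^4 × 133.7² / (π² × 2.86×10^7) = 3.141 in⁴
Solid circle: I = πd⁴/64  ⇒  d = (64I/π)^(1/4) = (64×3.141/π)^(1/4) = 2.83 in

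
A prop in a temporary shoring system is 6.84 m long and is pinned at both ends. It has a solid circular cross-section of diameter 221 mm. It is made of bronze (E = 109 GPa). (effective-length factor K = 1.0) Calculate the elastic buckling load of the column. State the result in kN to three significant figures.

P_cr ≈ 2690 kN

I = πd⁴/64 = π×221⁴/64 = 1.171×10^8 mm⁴
I = 1.171×10^8 mm⁴ = 1.171×10^-4 m⁴
Effective length L_e = K·L = 1 × 6.84 = 6.840 m
P_cr = π²EI / L_e² = π² × 109×10⁹ × 1.171×10^-4 / 6.840² = 2.692×10^6 N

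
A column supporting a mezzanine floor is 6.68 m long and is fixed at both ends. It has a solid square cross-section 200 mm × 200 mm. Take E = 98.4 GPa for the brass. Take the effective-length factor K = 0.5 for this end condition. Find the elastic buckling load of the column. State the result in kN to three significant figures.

I = a⁴/12 = 200⁴/12 = 1.333×10^8 mm⁴
I = 1.333×10^8 mm⁴ = 1.333×10^-4 m⁴
Effective length L_e = K·L = 0.5 × 6.68 = 3.340 m
P_cr = π²EI / L_e² = π² × 98.4×10⁹ × 1.333×10^-4 / 3.340² = 1.161×10^7 N

P_cr ≈ 11600 kN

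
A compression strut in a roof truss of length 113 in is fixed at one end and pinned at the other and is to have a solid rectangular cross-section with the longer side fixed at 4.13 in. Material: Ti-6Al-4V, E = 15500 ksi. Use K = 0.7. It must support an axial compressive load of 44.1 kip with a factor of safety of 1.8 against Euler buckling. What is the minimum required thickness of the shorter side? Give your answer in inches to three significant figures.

b ≈ 2.11 in

Required P_cr = n·P = 1.8 × 44.1 = 79.38 kip
L_e = K·L = 0.7 × 113 = 79.10 in
Required I = P_cr·L_e²/(π²E) = 7.938×10^4 × 79.10² / (π² × 1.55×10^7) = 3.247 in⁴
Rectangle, weak axis: I_min = h·b³/12 with h = 4.13 in fixed  ⇒  b = (12I/h)^(1/3) = 2.11 in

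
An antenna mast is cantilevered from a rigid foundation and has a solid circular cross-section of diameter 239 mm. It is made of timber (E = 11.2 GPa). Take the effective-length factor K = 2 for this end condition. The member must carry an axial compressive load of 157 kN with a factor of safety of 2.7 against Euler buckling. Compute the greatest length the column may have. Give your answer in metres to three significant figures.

L_max ≈ 3.23 m

I = πd⁴/64 = π×239⁴/64 = 1.602×10^8 mm⁴
I = 1.602×10^-4 m⁴
Required critical load P_cr = n·P = 2.7 × 157 = 423.9 kN = 4.239×10^5 N
From P_cr = π²EI/(K·L)²:  L = (1/K)·√(π²EI/P_cr) = (1/2)·√(π²×1.12×10^10×1.602×10^-4/4.239×10^5)
L = 3.23 m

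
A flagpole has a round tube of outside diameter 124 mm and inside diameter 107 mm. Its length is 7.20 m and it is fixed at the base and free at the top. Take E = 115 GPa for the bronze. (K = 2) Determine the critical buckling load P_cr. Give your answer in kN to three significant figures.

P_cr ≈ 28.3 kN

d_o = 124 mm, d_i = 107 mm
I = π(d_o⁴ − d_i⁴)/64 = π(124⁴ − 107.0⁴)/64 = 5.171×10^6 mm⁴
I = 5.171×10^6 mm⁴ = 5.171×10^-6 m⁴
Effective length L_e = K·L = 2 × 7.20 = 14.40 m
P_cr = π²EI / L_e² = π² × 115×10⁹ × 5.171×10^-6 / 14.40² = 2.830×10^4 N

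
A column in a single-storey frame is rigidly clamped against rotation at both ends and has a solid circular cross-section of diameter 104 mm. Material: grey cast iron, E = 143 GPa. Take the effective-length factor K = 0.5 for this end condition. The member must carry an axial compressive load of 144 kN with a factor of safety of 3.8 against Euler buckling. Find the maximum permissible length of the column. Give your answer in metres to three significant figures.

I = πd⁴/64 = π×104⁴/64 = 5.743×10^6 mm⁴
I = 5.743×10^-6 m⁴
Required critical load P_cr = n·P = 3.8 × 144 = 547.2 kN = 5.472×10^5 N
From P_cr = π²EI/(K·L)²:  L = (1/K)·√(π²EI/P_cr) = (1/0.5)·√(π²×1.43×10^11×5.743×10^-6/5.472×10^5)
L = 7.70 m

L_max ≈ 7.70 m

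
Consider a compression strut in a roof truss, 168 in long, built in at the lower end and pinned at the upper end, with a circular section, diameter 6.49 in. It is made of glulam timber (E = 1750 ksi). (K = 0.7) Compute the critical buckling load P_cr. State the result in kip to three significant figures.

I = πd⁴/64 = π×6.49⁴/64 = 87.09 in⁴
Effective length L_e = K·L = 0.7 × 168 = 117.6 in
P_cr = π²EI / L_e² = π² × 1750×10³ × 87.09 / 117.6² = 1.088×10^5 lb

P_cr ≈ 109 kip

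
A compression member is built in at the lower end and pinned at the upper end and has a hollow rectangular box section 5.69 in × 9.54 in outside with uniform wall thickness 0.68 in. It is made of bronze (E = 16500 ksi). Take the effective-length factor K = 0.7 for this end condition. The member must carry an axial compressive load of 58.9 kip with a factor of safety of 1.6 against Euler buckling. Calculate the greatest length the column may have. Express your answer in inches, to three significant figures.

L_max ≈ 567 in

Inner dimensions: h_i = 9.54 − 2×0.68 = 8.180 in, b_i = 5.69 − 2×0.68 = 4.330 in
Weak-axis I_min = (h_o·b_o³ − h_i·b_i³)/12 with b_o = 5.69, b_i = 4.330 in (shorter outer/inner sides).
I_min = (9.54×5.69³ − 8.180×4.330³)/12 = 91.12 in⁴
Required critical load P_cr = n·P = 1.6 × 58.9 = 94.24 kip = 9.424×10^4 lb
From P_cr = π²EI/(K·L)²:  L = (1/K)·√(π²EI/P_cr) = (1/0.7)·√(π²×1.65×10^7×91.12/9.424×10^4)
L = 567 in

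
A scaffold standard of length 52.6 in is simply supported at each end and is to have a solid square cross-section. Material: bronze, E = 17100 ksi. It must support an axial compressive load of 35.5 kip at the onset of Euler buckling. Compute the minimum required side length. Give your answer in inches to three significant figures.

a ≈ 1.63 in

L_e = K·L = 1 × 52.6 = 52.60 in
Required I = P_cr·L_e²/(π²E) = 3.550×10^4 × 52.60² / (π² × 1.71×10^7) = 0.5820 in⁴
Solid square: I = a⁴/12  ⇒  a = (12I)^(1/4) = (12×0.5820)^(1/4) = 1.63 in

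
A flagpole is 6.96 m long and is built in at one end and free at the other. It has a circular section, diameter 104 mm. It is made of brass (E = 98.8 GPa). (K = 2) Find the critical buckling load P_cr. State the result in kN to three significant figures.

P_cr ≈ 28.9 kN

I = πd⁴/64 = π×104⁴/64 = 5.743×10^6 mm⁴
I = 5.743×10^6 mm⁴ = 5.743×10^-6 m⁴
Effective length L_e = K·L = 2 × 6.96 = 13.92 m
P_cr = π²EI / L_e² = π² × 98.8×10⁹ × 5.743×10^-6 / 13.92² = 2.890×10^4 N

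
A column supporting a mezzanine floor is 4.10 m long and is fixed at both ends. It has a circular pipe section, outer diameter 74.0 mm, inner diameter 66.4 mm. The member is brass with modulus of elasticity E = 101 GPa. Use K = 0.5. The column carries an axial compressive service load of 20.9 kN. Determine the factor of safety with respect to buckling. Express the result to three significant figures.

n ≈ 5.88

d_o = 74.0 mm, d_i = 66.4 mm
I = π(d_o⁴ − d_i⁴)/64 = π(74.0⁴ − 66.40⁴)/64 = 5.178×10^5 mm⁴
I = 5.178×10^5 mm⁴ = 5.178×10^-7 m⁴
Effective length L_e = K·L = 0.5 × 4.10 = 2.050 m
P_cr = π²EI / L_e² = π² × 101×10⁹ × 5.178×10^-7 / 2.050² = 1.228×10^5 N
Factor of safety n = P_cr / P = 122.81 / 20.9 = 5.88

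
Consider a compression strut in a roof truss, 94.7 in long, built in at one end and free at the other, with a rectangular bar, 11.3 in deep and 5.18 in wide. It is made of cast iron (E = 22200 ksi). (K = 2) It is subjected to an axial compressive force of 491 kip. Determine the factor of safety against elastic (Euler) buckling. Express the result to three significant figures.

n ≈ 1.63

Buckling occurs about the weak axis: I_min = h·b³/12 with b = 5.18 in (the shorter side).
I_min = 11.3×5.18³/12 = 130.9 in⁴
Effective length L_e = K·L = 2 × 94.7 = 189.4 in
P_cr = π²EI / L_e² = π² × 22200×10³ × 130.9 / 189.4² = 7.994×10^5 lb
Factor of safety n = P_cr / P = 799.43 / 491 = 1.63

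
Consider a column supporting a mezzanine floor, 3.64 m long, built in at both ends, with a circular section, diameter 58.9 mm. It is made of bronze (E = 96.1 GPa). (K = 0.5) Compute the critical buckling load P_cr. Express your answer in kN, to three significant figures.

I = πd⁴/64 = π×58.9⁴/64 = 5.908×10^5 mm⁴
I = 5.908×10^5 mm⁴ = 5.908×10^-7 m⁴
Effective length L_e = K·L = 0.5 × 3.64 = 1.820 m
P_cr = π²EI / L_e² = π² × 96.1×10⁹ × 5.908×10^-7 / 1.820² = 1.692×10^5 N

P_cr ≈ 169 kN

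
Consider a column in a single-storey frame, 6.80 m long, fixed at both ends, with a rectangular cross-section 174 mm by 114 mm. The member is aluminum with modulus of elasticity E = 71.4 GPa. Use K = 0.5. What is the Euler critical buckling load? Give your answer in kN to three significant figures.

P_cr ≈ 1310 kN

Buckling occurs about the weak axis: I_min = h·b³/12 with b = 114 mm (the shorter side).
I_min = 174×114³/12 = 2.148×10^7 mm⁴
I = 2.148×10^7 mm⁴ = 2.148×10^-5 m⁴
Effective length L_e = K·L = 0.5 × 6.80 = 3.400 m
P_cr = π²EI / L_e² = π² × 71.4×10⁹ × 2.148×10^-5 / 3.400² = 1.310×10^6 N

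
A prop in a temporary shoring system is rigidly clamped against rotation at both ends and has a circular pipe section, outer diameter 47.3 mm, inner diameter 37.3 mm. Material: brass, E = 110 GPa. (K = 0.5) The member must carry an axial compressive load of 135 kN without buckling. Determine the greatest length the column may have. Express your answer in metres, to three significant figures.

d_o = 47.3 mm, d_i = 37.3 mm
I = π(d_o⁴ − d_i⁴)/64 = π(47.3⁴ − 37.30⁴)/64 = 1.507×10^5 mm⁴
I = 1.507×10^-7 m⁴
At the buckling limit P_cr = P = 1.350×10^5 N
From P_cr = π²EI/(K·L)²:  L = (1/K)·√(π²EI/P_cr) = (1/0.5)·√(π²×1.10×10^11×1.507×10^-7/1.350×10^5)
L = 2.20 m

L_max ≈ 2.20 m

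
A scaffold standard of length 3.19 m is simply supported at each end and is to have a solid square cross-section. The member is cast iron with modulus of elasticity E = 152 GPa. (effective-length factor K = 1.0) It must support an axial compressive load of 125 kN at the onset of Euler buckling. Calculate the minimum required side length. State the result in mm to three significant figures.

a ≈ 56.5 mm

L_e = K·L = 1 × 3.19 = 3.190 m
Required I = P_cr·L_e²/(π²E) = 1.250×10^5 × 3.190² / (π² × 1.52×10^11) = 8.479×10^-7 m⁴
I_req = 8.479×10^5 mm⁴
Solid square: I = a⁴/12  ⇒  a = (12I)^(1/4) = (12×8.479×10^5)^(1/4) = 56.5 mm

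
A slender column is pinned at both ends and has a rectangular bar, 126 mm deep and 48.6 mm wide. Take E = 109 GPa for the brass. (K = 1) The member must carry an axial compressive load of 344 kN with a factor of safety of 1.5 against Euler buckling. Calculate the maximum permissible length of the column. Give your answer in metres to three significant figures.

Buckling occurs about the weak axis: I_min = h·b³/12 with b = 48.6 mm (the shorter side).
I_min = 126×48.6³/12 = 1.205×10^6 mm⁴
I = 1.205×10^-6 m⁴
Required critical load P_cr = n·P = 1.5 × 344 = 516.0 kN = 5.160×10^5 N
From P_cr = π²EI/(K·L)²:  L = (1/K)·√(π²EI/P_cr) = (1/1)·√(π²×1.09×10^11×1.205×10^-6/5.160×10^5)
L = 1.59 m

L_max ≈ 1.59 m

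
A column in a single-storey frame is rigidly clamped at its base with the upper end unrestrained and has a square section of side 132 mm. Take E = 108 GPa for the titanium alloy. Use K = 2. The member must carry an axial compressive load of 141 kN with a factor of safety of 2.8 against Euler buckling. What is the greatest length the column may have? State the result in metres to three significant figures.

L_max ≈ 4.13 m

I = a⁴/12 = 132⁴/12 = 2.530×10^7 mm⁴
I = 2.530×10^-5 m⁴
Required critical load P_cr = n·P = 2.8 × 141 = 394.8 kN = 3.948×10^5 N
From P_cr = π²EI/(K·L)²:  L = (1/K)·√(π²EI/P_cr) = (1/2)·√(π²×1.08×10^11×2.530×10^-5/3.948×10^5)
L = 4.13 m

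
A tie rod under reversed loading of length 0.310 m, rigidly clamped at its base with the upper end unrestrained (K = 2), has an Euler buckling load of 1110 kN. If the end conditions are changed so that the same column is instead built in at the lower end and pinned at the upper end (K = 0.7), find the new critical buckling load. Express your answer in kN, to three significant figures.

P_cr ∝ 1/K², so P_cr,new = P_cr,old × (K_old/K_new)² = 1110 × (2/0.7)²
= 1110 × 8.163 = 9060 kN

P_cr ≈ 9060 kN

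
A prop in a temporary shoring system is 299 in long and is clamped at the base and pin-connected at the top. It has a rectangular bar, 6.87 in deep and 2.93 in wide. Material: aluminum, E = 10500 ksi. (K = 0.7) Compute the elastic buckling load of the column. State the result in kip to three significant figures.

P_cr ≈ 34.1 kip

Buckling occurs about the weak axis: I_min = h·b³/12 with b = 2.93 in (the shorter side).
I_min = 6.87×2.93³/12 = 14.40 in⁴
Effective length L_e = K·L = 0.7 × 299 = 209.3 in
P_cr = π²EI / L_e² = π² × 10500×10³ × 14.40 / 209.3² = 3.407×10^4 lb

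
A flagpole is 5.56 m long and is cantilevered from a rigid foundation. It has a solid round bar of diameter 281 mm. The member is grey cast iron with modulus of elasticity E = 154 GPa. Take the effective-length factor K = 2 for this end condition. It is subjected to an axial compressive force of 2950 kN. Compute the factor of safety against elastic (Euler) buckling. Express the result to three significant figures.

I = πd⁴/64 = π×281⁴/64 = 3.061×10^8 mm⁴
I = 3.061×10^8 mm⁴ = 3.061×10^-4 m⁴
Effective length L_e = K·L = 2 × 5.56 = 11.12 m
P_cr = π²EI / L_e² = π² × 154×10⁹ × 3.061×10^-4 / 11.12² = 3.762×10^6 N
Factor of safety n = P_cr / P = 3761.9 / 2950 = 1.28

n ≈ 1.28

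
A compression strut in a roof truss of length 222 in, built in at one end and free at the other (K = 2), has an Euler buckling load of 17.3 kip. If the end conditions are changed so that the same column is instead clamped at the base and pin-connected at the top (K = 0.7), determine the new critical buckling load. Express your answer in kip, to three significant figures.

P_cr ≈ 141 kip

P_cr ∝ 1/K², so P_cr,new = P_cr,old × (K_old/K_new)² = 17.3 × (2/0.7)²
= 17.3 × 8.163 = 141 kip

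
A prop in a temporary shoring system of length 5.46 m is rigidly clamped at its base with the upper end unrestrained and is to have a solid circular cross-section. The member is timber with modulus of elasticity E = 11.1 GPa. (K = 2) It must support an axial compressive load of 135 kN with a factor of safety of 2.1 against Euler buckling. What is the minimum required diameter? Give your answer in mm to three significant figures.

d ≈ 282 mm

Required P_cr = n·P = 2.1 × 135 = 283.5 kN
L_e = K·L = 2 × 5.46 = 10.92 m
Required I = P_cr·L_e²/(π²E) = 2.835×10^5 × 10.92² / (π² × 1.11×10^10) = 3.086×10^-4 m⁴
I_req = 3.086×10^8 mm⁴
Solid circle: I = πd⁴/64  ⇒  d = (64I/π)^(1/4) = (64×3.086×10^8/π)^(1/4) = 282 mm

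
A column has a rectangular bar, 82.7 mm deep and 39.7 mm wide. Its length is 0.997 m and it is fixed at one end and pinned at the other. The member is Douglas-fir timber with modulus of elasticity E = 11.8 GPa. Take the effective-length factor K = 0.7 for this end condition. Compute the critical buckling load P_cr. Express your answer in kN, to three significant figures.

Buckling occurs about the weak axis: I_min = h·b³/12 with b = 39.7 mm (the shorter side).
I_min = 82.7×39.7³/12 = 4.312×10^5 mm⁴
I = 4.312×10^5 mm⁴ = 4.312×10^-7 m⁴
Effective length L_e = K·L = 0.7 × 0.997 = 0.6979 m
P_cr = π²EI / L_e² = π² × 11.8×10⁹ × 4.312×10^-7 / 0.6979² = 1.031×10^5 N

P_cr ≈ 103 kN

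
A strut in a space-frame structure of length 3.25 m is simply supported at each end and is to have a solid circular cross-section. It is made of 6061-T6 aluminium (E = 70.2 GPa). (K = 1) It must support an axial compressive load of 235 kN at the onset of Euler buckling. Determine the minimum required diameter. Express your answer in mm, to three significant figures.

L_e = K·L = 1 × 3.25 = 3.250 m
Required I = P_cr·L_e²/(π²E) = 2.350×10^5 × 3.250² / (π² × 7.02×10^10) = 3.583×10^-6 m⁴
I_req = 3.583×10^6 mm⁴
Solid circle: I = πd⁴/64  ⇒  d = (64I/π)^(1/4) = (64×3.583×10^6/π)^(1/4) = 92.4 mm

d ≈ 92.4 mm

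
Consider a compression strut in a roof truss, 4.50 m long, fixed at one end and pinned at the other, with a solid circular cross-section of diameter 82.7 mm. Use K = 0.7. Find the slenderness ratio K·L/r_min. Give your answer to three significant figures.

I = πd⁴/64 = π×82.7⁴/64 = 2.296×10^6 mm⁴
A = 5.372×10^3 mm²;  r_min = √(I/A) = √(2.296×10^6/5.372×10^3) = 20.68 mm
L_e = K·L = 0.7 × 4.50 m = 3.150 m = 3150.0 mm
λ = L_e / r_min = 3150.0 / 20.68 = 152

λ ≈ 152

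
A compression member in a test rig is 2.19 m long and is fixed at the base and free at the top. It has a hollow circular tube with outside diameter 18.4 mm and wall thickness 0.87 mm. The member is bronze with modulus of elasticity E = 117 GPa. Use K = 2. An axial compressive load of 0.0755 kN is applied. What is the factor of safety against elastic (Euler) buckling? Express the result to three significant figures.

Inner diameter d_i = 18.4 − 2×0.87 = 16.66 mm
I = π(d_o⁴ − d_i⁴)/64 = π(18.4⁴ − 16.66⁴)/64 = 1.845×10^3 mm⁴
I = 1.845×10^3 mm⁴ = 1.845×10^-9 m⁴
Effective length L_e = K·L = 2 × 2.19 = 4.380 m
P_cr = π²EI / L_e² = π² × 117×10⁹ × 1.845×10^-9 / 4.380² = 111.1 N
Factor of safety n = P_cr / P = 0.11105 / 0.0755 = 1.47

n ≈ 1.47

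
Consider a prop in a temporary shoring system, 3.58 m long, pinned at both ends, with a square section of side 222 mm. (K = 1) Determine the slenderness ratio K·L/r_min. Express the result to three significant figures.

For a square r = a/√12 = 222/√12 = 64.09 mm
L_e = K·L = 1 × 3.58 m = 3.580 m = 3580.0 mm
λ = L_e / r_min = 3580.0 / 64.09 = 55.9

λ ≈ 55.9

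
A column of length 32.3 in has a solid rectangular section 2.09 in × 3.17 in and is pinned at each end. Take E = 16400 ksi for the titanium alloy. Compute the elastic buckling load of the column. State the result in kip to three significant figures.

P_cr ≈ 374 kip

Buckling occurs about the weak axis: I_min = h·b³/12 with b = 2.09 in (the shorter side).
I_min = 3.17×2.09³/12 = 2.412 in⁴
Effective length L_e = K·L = 1 × 32.3 = 32.30 in
P_cr = π²EI / L_e² = π² × 16400×10³ × 2.412 / 32.30² = 3.742×10^5 lb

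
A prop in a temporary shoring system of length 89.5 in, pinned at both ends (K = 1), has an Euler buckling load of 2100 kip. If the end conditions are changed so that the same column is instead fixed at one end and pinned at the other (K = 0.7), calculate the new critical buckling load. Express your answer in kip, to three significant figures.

P_cr ∝ 1/K², so P_cr,new = P_cr,old × (K_old/K_new)² = 2100 × (1/0.7)²
= 2100 × 2.041 = 4290 kip

P_cr ≈ 4290 kip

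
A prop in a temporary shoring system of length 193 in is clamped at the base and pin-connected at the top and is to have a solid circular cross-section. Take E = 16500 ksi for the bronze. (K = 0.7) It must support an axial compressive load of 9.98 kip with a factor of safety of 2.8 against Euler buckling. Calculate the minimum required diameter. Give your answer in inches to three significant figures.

d ≈ 2.83 in

Required P_cr = n·P = 2.8 × 9.98 = 27.94 kip
L_e = K·L = 0.7 × 193 = 135.1 in
Required I = P_cr·L_e²/(π²E) = 2.794×10^4 × 135.1² / (π² × 1.65×10^7) = 3.132 in⁴
Solid circle: I = πd⁴/64  ⇒  d = (64I/π)^(1/4) = (64×3.132/π)^(1/4) = 2.83 in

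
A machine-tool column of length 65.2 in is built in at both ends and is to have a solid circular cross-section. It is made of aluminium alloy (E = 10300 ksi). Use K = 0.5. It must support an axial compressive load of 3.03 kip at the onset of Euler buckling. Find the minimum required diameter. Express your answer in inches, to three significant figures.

L_e = K·L = 0.5 × 65.2 = 32.60 in
Required I = P_cr·L_e²/(π²E) = 3.030×10^3 × 32.60² / (π² × 1.03×10^7) = 3.168×10^-2 in⁴
Solid circle: I = πd⁴/64  ⇒  d = (64I/π)^(1/4) = (64×3.168×10^-2/π)^(1/4) = 0.896 in

d ≈ 0.896 in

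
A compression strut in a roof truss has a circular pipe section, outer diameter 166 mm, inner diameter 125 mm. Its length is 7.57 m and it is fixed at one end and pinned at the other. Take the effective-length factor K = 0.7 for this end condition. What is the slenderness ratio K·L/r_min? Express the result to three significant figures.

λ ≈ 102

d_o = 166 mm, d_i = 125 mm
I = π(d_o⁴ − d_i⁴)/64 = π(166⁴ − 125.0⁴)/64 = 2.529×10^7 mm⁴
A = 9.371×10^3 mm²;  r_min = √(I/A) = √(2.529×10^7/9.371×10^3) = 51.95 mm
L_e = K·L = 0.7 × 7.57 m = 5.299 m = 5299.0 mm
λ = L_e / r_min = 5299.0 / 51.95 = 102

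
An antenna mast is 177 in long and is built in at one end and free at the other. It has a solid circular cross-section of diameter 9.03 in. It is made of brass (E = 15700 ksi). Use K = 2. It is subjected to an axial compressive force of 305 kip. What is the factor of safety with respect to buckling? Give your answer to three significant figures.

n ≈ 1.32

I = πd⁴/64 = π×9.03⁴/64 = 326.4 in⁴
Effective length L_e = K·L = 2 × 177 = 354.0 in
P_cr = π²EI / L_e² = π² × 15700×10³ × 326.4 / 354.0² = 4.036×10^5 lb
Factor of safety n = P_cr / P = 403.57 / 305 = 1.32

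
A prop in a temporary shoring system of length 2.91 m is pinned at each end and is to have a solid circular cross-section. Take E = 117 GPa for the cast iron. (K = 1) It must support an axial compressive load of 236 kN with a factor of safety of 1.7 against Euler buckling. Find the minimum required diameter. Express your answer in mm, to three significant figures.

d ≈ 88.0 mm

Required P_cr = n·P = 1.7 × 236 = 401.2 kN
L_e = K·L = 1 × 2.91 = 2.910 m
Required I = P_cr·L_e²/(π²E) = 4.012×10^5 × 2.910² / (π² × 1.17×10^11) = 2.942×10^-6 m⁴
I_req = 2.942×10^6 mm⁴
Solid circle: I = πd⁴/64  ⇒  d = (64I/π)^(1/4) = (64×2.942×10^6/π)^(1/4) = 88.0 mm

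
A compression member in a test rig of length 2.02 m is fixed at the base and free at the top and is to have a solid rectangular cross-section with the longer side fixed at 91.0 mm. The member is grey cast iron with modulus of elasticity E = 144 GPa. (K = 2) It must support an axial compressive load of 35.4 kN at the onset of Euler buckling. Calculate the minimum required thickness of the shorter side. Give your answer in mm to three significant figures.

b ≈ 37.7 mm

L_e = K·L = 2 × 2.02 = 4.040 m
Required I = P_cr·L_e²/(π²E) = 3.540×10^4 × 4.040² / (π² × 1.44×10^11) = 4.065×10^-7 m⁴
I_req = 4.065×10^5 mm⁴
Rectangle, weak axis: I_min = h·b³/12 with h = 91.0 mm fixed  ⇒  b = (12I/h)^(1/3) = 37.7 mm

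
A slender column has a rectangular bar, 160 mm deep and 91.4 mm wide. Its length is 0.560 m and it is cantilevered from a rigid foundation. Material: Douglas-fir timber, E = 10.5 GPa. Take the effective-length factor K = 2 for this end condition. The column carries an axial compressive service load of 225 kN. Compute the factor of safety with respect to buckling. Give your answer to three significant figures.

n ≈ 3.74

Buckling occurs about the weak axis: I_min = h·b³/12 with b = 91.4 mm (the shorter side).
I_min = 160×91.4³/12 = 1.018×10^7 mm⁴
I = 1.018×10^7 mm⁴ = 1.018×10^-5 m⁴
Effective length L_e = K·L = 2 × 0.560 = 1.120 m
P_cr = π²EI / L_e² = π² × 10.5×10⁹ × 1.018×10^-5 / 1.120² = 8.411×10^5 N
Factor of safety n = P_cr / P = 841.07 / 225 = 3.74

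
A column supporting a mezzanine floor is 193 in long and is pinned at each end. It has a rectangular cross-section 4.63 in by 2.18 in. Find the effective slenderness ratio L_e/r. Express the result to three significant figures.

Buckling occurs about the weak axis: I_min = h·b³/12 with b = 2.18 in (the shorter side).
I_min = 4.63×2.18³/12 = 3.997 in⁴
A = 10.09 in²;  r_min = √(I/A) = √(3.997/10.09) = 0.6293 in
L_e = K·L = 1 × 193 = 193.0 in
λ = L_e / r_min = 193.00 / 0.6293 = 307

λ ≈ 307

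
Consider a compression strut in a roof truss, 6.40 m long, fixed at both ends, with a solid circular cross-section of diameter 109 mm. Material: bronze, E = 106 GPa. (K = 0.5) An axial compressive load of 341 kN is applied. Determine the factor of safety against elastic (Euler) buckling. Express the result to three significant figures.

I = πd⁴/64 = π×109⁴/64 = 6.929×10^6 mm⁴
I = 6.929×10^6 mm⁴ = 6.929×10^-6 m⁴
Effective length L_e = K·L = 0.5 × 6.40 = 3.200 m
P_cr = π²EI / L_e² = π² × 106×10⁹ × 6.929×10^-6 / 3.200² = 7.079×10^5 N
Factor of safety n = P_cr / P = 707.92 / 341 = 2.08

n ≈ 2.08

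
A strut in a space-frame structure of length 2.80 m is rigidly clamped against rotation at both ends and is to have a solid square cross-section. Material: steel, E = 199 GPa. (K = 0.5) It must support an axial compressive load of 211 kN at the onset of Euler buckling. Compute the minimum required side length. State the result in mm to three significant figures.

a ≈ 39.9 mm

L_e = K·L = 0.5 × 2.80 = 1.400 m
Required I = P_cr·L_e²/(π²E) = 2.110×10^5 × 1.400² / (π² × 1.99×10^11) = 2.106×10^-7 m⁴
I_req = 2.106×10^5 mm⁴
Solid square: I = a⁴/12  ⇒  a = (12I)^(1/4) = (12×2.106×10^5)^(1/4) = 39.9 mm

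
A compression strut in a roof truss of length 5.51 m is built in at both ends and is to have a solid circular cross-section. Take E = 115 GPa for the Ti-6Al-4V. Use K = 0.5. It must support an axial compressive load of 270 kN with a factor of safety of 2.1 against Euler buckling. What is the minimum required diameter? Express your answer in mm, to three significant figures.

Required P_cr = n·P = 2.1 × 270 = 567.0 kN
L_e = K·L = 0.5 × 5.51 = 2.755 m
Required I = P_cr·L_e²/(π²E) = 5.670×10^5 × 2.755² / (π² × 1.15×10^11) = 3.792×10^-6 m⁴
I_req = 3.792×10^6 mm⁴
Solid circle: I = πd⁴/64  ⇒  d = (64I/π)^(1/4) = (64×3.792×10^6/π)^(1/4) = 93.7 mm

d ≈ 93.7 mm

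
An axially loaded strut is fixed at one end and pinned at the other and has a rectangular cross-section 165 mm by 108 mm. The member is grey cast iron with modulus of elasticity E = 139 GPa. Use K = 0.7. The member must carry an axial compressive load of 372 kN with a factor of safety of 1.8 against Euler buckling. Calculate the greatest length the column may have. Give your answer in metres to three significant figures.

Buckling occurs about the weak axis: I_min = h·b³/12 with b = 108 mm (the shorter side).
I_min = 165×108³/12 = 1.732×10^7 mm⁴
I = 1.732×10^-5 m⁴
Required critical load P_cr = n·P = 1.8 × 372 = 669.6 kN = 6.696×10^5 N
From P_cr = π²EI/(K·L)²:  L = (1/K)·√(π²EI/P_cr) = (1/0.7)·√(π²×1.39×10^11×1.732×10^-5/6.696×10^5)
L = 8.51 m

L_max ≈ 8.51 m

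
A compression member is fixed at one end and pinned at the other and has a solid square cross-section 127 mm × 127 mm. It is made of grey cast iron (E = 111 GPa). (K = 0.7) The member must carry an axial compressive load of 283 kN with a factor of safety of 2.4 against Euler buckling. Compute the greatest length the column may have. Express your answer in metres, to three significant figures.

L_max ≈ 8.45 m

I = a⁴/12 = 127⁴/12 = 2.168×10^7 mm⁴
I = 2.168×10^-5 m⁴
Required critical load P_cr = n·P = 2.4 × 283 = 679.2 kN = 6.792×10^5 N
From P_cr = π²EI/(K·L)²:  L = (1/K)·√(π²EI/P_cr) = (1/0.7)·√(π²×1.11×10^11×2.168×10^-5/6.792×10^5)
L = 8.45 m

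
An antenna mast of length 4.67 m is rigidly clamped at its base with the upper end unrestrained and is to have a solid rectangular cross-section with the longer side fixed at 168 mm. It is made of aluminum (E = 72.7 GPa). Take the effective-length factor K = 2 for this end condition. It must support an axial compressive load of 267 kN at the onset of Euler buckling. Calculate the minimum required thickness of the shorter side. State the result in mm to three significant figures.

b ≈ 132 mm

L_e = K·L = 2 × 4.67 = 9.340 m
Required I = P_cr·L_e²/(π²E) = 2.670×10^5 × 9.340² / (π² × 7.27×10^10) = 3.246×10^-5 m⁴
I_req = 3.246×10^7 mm⁴
Rectangle, weak axis: I_min = h·b³/12 with h = 168 mm fixed  ⇒  b = (12I/h)^(1/3) = 132 mm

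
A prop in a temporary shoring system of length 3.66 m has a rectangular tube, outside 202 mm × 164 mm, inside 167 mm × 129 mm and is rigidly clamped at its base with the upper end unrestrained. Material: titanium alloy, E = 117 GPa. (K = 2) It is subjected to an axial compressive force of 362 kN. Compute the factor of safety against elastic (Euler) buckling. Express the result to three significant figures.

n ≈ 2.64

Weak-axis I_min = (h_o·b_o³ − h_i·b_i³)/12 with b_o = 164, b_i = 129.0 mm (shorter outer/inner sides).
I_min = (202×164³ − 167.0×129.0³)/12 = 4.438×10^7 mm⁴
I = 4.438×10^7 mm⁴ = 4.438×10^-5 m⁴
Effective length L_e = K·L = 2 × 3.66 = 7.320 m
P_cr = π²EI / L_e² = π² × 117×10⁹ × 4.438×10^-5 / 7.320² = 9.563×10^5 N
Factor of safety n = P_cr / P = 956.34 / 362 = 2.64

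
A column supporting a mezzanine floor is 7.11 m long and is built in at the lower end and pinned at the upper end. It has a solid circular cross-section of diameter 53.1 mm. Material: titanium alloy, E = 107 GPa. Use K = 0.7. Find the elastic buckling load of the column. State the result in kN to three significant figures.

P_cr ≈ 16.6 kN

I = πd⁴/64 = π×53.1⁴/64 = 3.903×10^5 mm⁴
I = 3.903×10^5 mm⁴ = 3.903×10^-7 m⁴
Effective length L_e = K·L = 0.7 × 7.11 = 4.977 m
P_cr = π²EI / L_e² = π² × 107×10⁹ × 3.903×10^-7 / 4.977² = 1.664×10^4 N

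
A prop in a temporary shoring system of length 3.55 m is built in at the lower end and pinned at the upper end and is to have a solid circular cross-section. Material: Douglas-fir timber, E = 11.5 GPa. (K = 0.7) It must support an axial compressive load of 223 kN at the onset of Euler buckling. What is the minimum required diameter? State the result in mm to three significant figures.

L_e = K·L = 0.7 × 3.55 = 2.485 m
Required I = P_cr·L_e²/(π²E) = 2.230×10^5 × 2.485² / (π² × 1.15×10^10) = 1.213×10^-5 m⁴
I_req = 1.213×10^7 mm⁴
Solid circle: I = πd⁴/64  ⇒  d = (64I/π)^(1/4) = (64×1.213×10^7/π)^(1/4) = 125 mm

d ≈ 125 mm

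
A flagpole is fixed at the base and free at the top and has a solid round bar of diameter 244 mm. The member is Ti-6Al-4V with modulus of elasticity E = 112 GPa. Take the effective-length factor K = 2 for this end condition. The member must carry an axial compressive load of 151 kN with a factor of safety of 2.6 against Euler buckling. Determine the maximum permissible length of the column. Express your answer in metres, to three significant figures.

L_max ≈ 11.1 m

I = πd⁴/64 = π×244⁴/64 = 1.740×10^8 mm⁴
I = 1.740×10^-4 m⁴
Required critical load P_cr = n·P = 2.6 × 151 = 392.6 kN = 3.926×10^5 N
From P_cr = π²EI/(K·L)²:  L = (1/K)·√(π²EI/P_cr) = (1/2)·√(π²×1.12×10^11×1.740×10^-4/3.926×10^5)
L = 11.1 m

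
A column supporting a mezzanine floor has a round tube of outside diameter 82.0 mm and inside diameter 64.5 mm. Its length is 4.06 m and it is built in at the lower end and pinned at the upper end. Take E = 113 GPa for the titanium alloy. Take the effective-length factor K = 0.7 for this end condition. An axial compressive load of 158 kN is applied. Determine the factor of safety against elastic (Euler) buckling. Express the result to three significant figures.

n ≈ 1.20

d_o = 82.0 mm, d_i = 64.5 mm
I = π(d_o⁴ − d_i⁴)/64 = π(82.0⁴ − 64.50⁴)/64 = 1.370×10^6 mm⁴
I = 1.370×10^6 mm⁴ = 1.370×10^-6 m⁴
Effective length L_e = K·L = 0.7 × 4.06 = 2.842 m
P_cr = π²EI / L_e² = π² × 113×10⁹ × 1.370×10^-6 / 2.842² = 1.891×10^5 N
Factor of safety n = P_cr / P = 189.14 / 158 = 1.20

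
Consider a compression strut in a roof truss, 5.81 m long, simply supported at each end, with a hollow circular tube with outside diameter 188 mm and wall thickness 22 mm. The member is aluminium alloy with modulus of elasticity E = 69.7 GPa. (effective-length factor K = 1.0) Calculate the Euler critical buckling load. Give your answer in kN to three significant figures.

Inner diameter d_i = 188 − 2×22 = 144.0 mm
I = π(d_o⁴ − d_i⁴)/64 = π(188⁴ − 144.0⁴)/64 = 4.021×10^7 mm⁴
I = 4.021×10^7 mm⁴ = 4.021×10^-5 m⁴
Effective length L_e = K·L = 1 × 5.81 = 5.810 m
P_cr = π²EI / L_e² = π² × 69.7×10⁹ × 4.021×10^-5 / 5.810² = 8.195×10^5 N

P_cr ≈ 819 kN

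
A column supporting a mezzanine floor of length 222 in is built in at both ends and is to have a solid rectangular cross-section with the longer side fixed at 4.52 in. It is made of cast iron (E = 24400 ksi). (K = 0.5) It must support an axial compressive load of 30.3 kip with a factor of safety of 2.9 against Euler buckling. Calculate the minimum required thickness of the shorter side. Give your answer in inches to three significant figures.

b ≈ 2.29 in

Required P_cr = n·P = 2.9 × 30.3 = 87.87 kip
L_e = K·L = 0.5 × 222 = 111.0 in
Required I = P_cr·L_e²/(π²E) = 8.787×10^4 × 111.0² / (π² × 2.44×10^7) = 4.496 in⁴
Rectangle, weak axis: I_min = h·b³/12 with h = 4.52 in fixed  ⇒  b = (12I/h)^(1/3) = 2.29 in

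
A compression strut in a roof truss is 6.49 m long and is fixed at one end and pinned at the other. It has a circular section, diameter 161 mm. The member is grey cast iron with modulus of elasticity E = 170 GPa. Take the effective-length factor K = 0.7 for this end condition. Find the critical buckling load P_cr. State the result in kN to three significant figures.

P_cr ≈ 2680 kN

I = πd⁴/64 = π×161⁴/64 = 3.298×10^7 mm⁴
I = 3.298×10^7 mm⁴ = 3.298×10^-5 m⁴
Effective length L_e = K·L = 0.7 × 6.49 = 4.543 m
P_cr = π²EI / L_e² = π² × 170×10⁹ × 3.298×10^-5 / 4.543² = 2.681×10^6 N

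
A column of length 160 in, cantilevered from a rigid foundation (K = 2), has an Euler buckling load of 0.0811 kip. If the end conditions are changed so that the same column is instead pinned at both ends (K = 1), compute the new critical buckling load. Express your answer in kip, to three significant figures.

P_cr ≈ 0.324 kip

P_cr ∝ 1/K², so P_cr,new = P_cr,old × (K_old/K_new)² = 0.0811 × (2/1)²
= 0.0811 × 4.000 = 0.324 kip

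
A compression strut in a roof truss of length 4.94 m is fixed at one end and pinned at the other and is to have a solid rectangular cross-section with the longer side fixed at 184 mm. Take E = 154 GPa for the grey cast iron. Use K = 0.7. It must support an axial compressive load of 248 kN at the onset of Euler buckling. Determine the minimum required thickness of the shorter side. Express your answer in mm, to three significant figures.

L_e = K·L = 0.7 × 4.94 = 3.458 m
Required I = P_cr·L_e²/(π²E) = 2.480×10^5 × 3.458² / (π² × 1.54×10^11) = 1.951×10^-6 m⁴
I_req = 1.951×10^6 mm⁴
Rectangle, weak axis: I_min = h·b³/12 with h = 184 mm fixed  ⇒  b = (12I/h)^(1/3) = 50.3 mm

b ≈ 50.3 mm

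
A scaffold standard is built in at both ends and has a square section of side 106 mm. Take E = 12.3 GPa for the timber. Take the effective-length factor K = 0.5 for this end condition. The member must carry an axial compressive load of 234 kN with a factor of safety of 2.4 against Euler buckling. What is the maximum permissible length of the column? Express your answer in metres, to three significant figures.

I = a⁴/12 = 106⁴/12 = 1.052×10^7 mm⁴
I = 1.052×10^-5 m⁴
Required critical load P_cr = n·P = 2.4 × 234 = 561.6 kN = 5.616×10^5 N
From P_cr = π²EI/(K·L)²:  L = (1/K)·√(π²EI/P_cr) = (1/0.5)·√(π²×1.23×10^10×1.052×10^-5/5.616×10^5)
L = 3.02 m

L_max ≈ 3.02 m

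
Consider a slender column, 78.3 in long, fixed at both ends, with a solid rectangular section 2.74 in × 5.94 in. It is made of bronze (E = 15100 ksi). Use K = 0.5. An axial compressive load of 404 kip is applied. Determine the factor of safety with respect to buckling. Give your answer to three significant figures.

Buckling occurs about the weak axis: I_min = h·b³/12 with b = 2.74 in (the shorter side).
I_min = 5.94×2.74³/12 = 10.18 in⁴
Effective length L_e = K·L = 0.5 × 78.3 = 39.15 in
P_cr = π²EI / L_e² = π² × 15100×10³ × 10.18 / 39.15² = 9.901×10^5 lb
Factor of safety n = P_cr / P = 990.08 / 404 = 2.45

n ≈ 2.45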